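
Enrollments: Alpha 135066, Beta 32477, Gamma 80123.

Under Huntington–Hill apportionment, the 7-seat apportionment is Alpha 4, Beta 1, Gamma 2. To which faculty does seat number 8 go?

Gamma

Priority for the next seat is population ÷ (√(s·(s+1))).
Priorities: Alpha 30201.676, Beta 22964.707, Gamma 32710.078.
Highest priority: Gamma.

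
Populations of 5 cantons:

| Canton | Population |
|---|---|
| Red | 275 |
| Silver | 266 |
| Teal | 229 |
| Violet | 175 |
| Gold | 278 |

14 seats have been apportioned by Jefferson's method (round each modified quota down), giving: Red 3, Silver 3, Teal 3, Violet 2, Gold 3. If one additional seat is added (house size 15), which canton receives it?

Priority for the next seat is population ÷ (current seats + 1).
Priorities: Red 68.750, Silver 66.500, Teal 57.250, Violet 58.333, Gold 69.500.
Highest priority: Gold.

Gold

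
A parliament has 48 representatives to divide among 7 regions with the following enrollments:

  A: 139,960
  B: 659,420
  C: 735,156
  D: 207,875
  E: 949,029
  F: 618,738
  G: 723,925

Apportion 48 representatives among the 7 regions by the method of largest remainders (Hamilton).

A 2, B 8, C 9, D 2, E 11, F 7, G 9

Total 4034103; standard divisor 4034103/48 ≈ 84043.812.
Standard quotas: A 1.6653, B 7.8461, C 8.7473, D 2.4734, E 11.2921, F 7.3621, G 8.6137.
Lower quotas: A 1, B 7, C 8, D 2, E 11, F 7, G 8 (sum 44, leaving 4 seats).
Remainders in descending order: B 0.8461, C 0.7473, A 0.6653, G 0.6137, D 0.4734, F 0.3621, E 0.2921.
The surplus seats go to B, C, A, G.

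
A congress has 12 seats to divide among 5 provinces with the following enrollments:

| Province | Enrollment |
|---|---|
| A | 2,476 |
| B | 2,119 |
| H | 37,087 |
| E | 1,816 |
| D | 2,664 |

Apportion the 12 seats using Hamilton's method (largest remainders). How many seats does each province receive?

The standard divisor is 46162/12 ≈ 3846.833.
Standard quotas: A 0.6436, B 0.5508, H 9.6409, E 0.4721, D 0.6925.
Lower quotas: A 0, B 0, H 9, E 0, D 0 (sum 9, leaving 3 seats).
Remainders in descending order: D 0.6925, A 0.6436, H 0.6409, B 0.5508, E 0.4721.
The surplus seats go to D, A, H.

A 1; B 0; H 10; E 0; D 1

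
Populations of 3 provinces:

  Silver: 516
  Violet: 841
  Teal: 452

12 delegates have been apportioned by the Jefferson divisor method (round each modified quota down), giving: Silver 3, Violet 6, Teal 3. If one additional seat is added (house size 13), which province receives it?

Priority for the next seat is population ÷ (current seats + 1).
Priorities: Silver 129.000, Violet 120.143, Teal 113.000.
Highest priority: Silver.

Silver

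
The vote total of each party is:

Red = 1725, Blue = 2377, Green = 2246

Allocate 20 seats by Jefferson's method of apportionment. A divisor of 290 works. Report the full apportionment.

With modified divisor 290: modified quotas Red 5.948, Blue 8.197, Green 7.745.
Rounding down: Red 5, Blue 8, Green 7 (total 20).

Red: 5; Blue: 8; Green: 7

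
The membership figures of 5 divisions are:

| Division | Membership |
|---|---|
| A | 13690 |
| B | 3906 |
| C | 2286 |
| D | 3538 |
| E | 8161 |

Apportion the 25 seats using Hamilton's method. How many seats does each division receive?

Total 31581; standard divisor 31581/25 ≈ 1263.24.
Standard quotas: A 10.8372, B 3.0920, C 1.8096, D 2.8007, E 6.4604.
Lower quotas: A 10, B 3, C 1, D 2, E 6 (sum 22, leaving 3 seats).
Remainders in descending order: A 0.8372, C 0.8096, D 0.8007, E 0.4604, B 0.0920.
Largest remainders: A, C, D receive the extra seats.

A: 11, B: 3, C: 2, D: 3, E: 6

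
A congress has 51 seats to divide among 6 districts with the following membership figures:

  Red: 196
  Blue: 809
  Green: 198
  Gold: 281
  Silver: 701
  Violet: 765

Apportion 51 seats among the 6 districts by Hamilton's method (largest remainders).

Red: 3, Blue: 14, Green: 4, Gold: 5, Silver: 12, Violet: 13

Standard divisor: 2950 ÷ 51 ≈ 57.843.
Standard quotas: Red 3.388, Blue 13.986, Green 3.423, Gold 4.858, Silver 12.119, Violet 13.225.
Lower quotas: Red 3, Blue 13, Green 3, Gold 4, Silver 12, Violet 13 (sum 48, leaving 3 seats).
Remainders in descending order: Blue 0.986, Gold 0.858, Green 0.423, Red 0.388, Violet 0.225, Silver 0.119.
The surplus seats go to Blue, Gold, Green.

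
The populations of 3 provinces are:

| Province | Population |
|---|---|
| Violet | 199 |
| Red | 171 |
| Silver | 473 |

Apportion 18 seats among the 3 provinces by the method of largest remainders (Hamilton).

Violet: 4; Red: 4; Silver: 10

The standard divisor is 843/18 ≈ 46.833.
Standard quotas: Violet 4.249, Red 3.651, Silver 10.100.
Lower quotas: Violet 4, Red 3, Silver 10 (sum 17, leaving 1 seat).
Remainders in descending order: Red 0.651, Violet 0.249, Silver 0.100.
The surplus seat goes to Red.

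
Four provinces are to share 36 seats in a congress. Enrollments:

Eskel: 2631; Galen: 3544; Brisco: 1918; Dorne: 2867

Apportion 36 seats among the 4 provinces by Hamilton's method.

Total 10960; standard divisor 10960/36 ≈ 304.444.
Standard quotas: Eskel 8.642, Galen 11.641, Brisco 6.300, Dorne 9.417.
Lower quotas: Eskel 8, Galen 11, Brisco 6, Dorne 9 (sum 34, leaving 2 seats).
Remainders in descending order: Eskel 0.642, Galen 0.641, Dorne 0.417, Brisco 0.300.
The surplus seats go to Eskel, Galen.

Eskel: 9; Galen: 12; Brisco: 6; Dorne: 9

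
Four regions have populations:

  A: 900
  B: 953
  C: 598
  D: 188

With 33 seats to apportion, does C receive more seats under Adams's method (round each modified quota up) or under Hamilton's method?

Hamilton

Adams: A 11, B 12, C 7, D 3.
Hamilton: A 11, B 12, C 8, D 2.
C gets 7 under Adams and 8 under Hamilton.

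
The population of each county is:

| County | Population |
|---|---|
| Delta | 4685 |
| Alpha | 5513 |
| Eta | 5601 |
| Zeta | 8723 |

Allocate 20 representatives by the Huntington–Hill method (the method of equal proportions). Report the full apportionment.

With divisor 1243: modified quotas Delta 3.769, Alpha 4.435, Eta 4.506, Zeta 7.018.
Geometric-mean thresholds: Delta √(3·4)=3.464, Alpha √(4·5)=4.472, Eta √(4·5)=4.472, Zeta √(7·8)=7.483.
Each quota rounded against its threshold gives Delta 4, Alpha 4, Eta 5, Zeta 7 (total 20).

Delta: 4, Alpha: 4, Eta: 5, Zeta: 7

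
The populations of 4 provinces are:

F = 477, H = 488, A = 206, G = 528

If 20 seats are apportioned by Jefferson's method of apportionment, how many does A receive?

2

Standard divisor 1699/20 ≈ 84.95; standard quotas: F 5.615, H 5.745, A 2.425, G 6.215.
Rounding down gives 5, 5, 2, 6 = 18 seats, so the divisor must be adjusted.
With modified divisor 77: modified quotas F 6.195, H 6.338, A 2.675, G 6.857.
Rounding down: F 6, H 6, A 2, G 6 (total 20).
A receives 2.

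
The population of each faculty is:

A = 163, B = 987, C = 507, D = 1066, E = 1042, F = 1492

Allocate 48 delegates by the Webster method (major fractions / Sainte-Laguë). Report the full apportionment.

Standard divisor 5257/48 ≈ 109.521; standard quotas: A 1.488, B 9.012, C 4.629, D 9.733, E 9.514, F 13.623.
Rounding to the nearest integer gives 1, 9, 5, 10, 10, 14 = 49 seats, so the divisor must be adjusted.
With modified divisor 110.27: modified quotas A 1.478, B 8.951, C 4.598, D 9.667, E 9.450, F 13.530.
Rounding to the nearest integer: A 1, B 9, C 5, D 10, E 9, F 14 (total 48).

A=1; B=9; C=5; D=10; E=9; F=14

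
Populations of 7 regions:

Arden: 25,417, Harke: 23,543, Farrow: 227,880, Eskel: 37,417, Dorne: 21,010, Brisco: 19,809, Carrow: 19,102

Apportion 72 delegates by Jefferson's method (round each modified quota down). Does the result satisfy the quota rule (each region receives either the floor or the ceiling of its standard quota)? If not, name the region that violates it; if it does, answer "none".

Standard quotas: Arden 4.891, Harke 4.530, Farrow 43.849, Eskel 7.200, Dorne 4.043, Brisco 3.812, Carrow 3.676.
Jefferson allocation: Arden 5, Harke 4, Farrow 46, Eskel 7, Dorne 4, Brisco 3, Carrow 3.
Farrow has quota 43.849 (lower 43, upper 44) but receives 46 — outside the quota interval.

Farrow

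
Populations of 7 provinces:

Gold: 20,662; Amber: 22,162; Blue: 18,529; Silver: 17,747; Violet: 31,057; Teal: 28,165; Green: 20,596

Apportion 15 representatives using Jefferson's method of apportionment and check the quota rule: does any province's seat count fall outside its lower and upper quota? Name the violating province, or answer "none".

Standard quotas: Gold 1.950, Amber 2.092, Blue 1.749, Silver 1.675, Violet 2.931, Teal 2.658, Green 1.944.
Jefferson allocation: Gold 2, Amber 2, Blue 2, Silver 1, Violet 3, Teal 3, Green 2.
Every allocation lies between the lower and upper quota.

none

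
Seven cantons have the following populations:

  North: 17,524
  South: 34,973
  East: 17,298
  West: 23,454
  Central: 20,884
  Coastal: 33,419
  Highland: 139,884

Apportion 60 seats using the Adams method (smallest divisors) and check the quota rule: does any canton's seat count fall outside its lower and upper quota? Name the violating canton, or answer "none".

Standard quotas: North 3.658, South 7.300, East 3.611, West 4.896, Central 4.359, Coastal 6.976, Highland 29.200.
Adams allocation: North 4, South 7, East 4, West 5, Central 5, Coastal 7, Highland 28.
Highland has quota 29.200 (lower 29, upper 30) but receives 28 — outside the quota interval.

Highland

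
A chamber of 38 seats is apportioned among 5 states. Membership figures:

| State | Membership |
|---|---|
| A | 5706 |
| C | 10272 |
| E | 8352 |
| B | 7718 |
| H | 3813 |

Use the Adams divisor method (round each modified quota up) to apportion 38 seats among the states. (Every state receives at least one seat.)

A 6; C 11; E 9; B 8; H 4

Standard divisor 35861/38 ≈ 943.711; standard quotas: A 6.046, C 10.885, E 8.850, B 8.178, H 4.040.
Rounding up gives 7, 11, 9, 9, 5 = 41 seats, so the divisor must be adjusted.
With modified divisor 1000: modified quotas A 5.706, C 10.272, E 8.352, B 7.718, H 3.813.
Rounding up: A 6, C 11, E 9, B 8, H 4 (total 38).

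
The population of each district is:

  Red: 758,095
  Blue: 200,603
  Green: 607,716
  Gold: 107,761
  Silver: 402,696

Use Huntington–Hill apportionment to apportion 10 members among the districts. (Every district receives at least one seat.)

With divisor 233471: modified quotas Red 3.247, Blue 0.859, Green 2.603, Gold 0.462, Silver 1.725.
Geometric-mean thresholds: Red √(3·4)=3.464, Blue (min 1), Green √(2·3)=2.449, Gold (min 1), Silver √(1·2)=1.414.
Each quota rounded against its threshold gives Red 3, Blue 1, Green 3, Gold 1, Silver 2 (total 10).

Red=3, Blue=1, Green=3, Gold=1, Silver=2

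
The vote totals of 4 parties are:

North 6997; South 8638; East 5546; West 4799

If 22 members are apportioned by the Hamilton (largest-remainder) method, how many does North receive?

6

The standard divisor is 25980/22 ≈ 1180.909.
Standard quotas: North 5.9251, South 7.3147, East 4.6964, West 4.0638.
Lower quotas: North 5, South 7, East 4, West 4 (sum 20, leaving 2 seats).
Remainders in descending order: North 0.9251, East 0.6964, South 0.3147, West 0.0638.
The surplus seats go to North, East.
North receives 6.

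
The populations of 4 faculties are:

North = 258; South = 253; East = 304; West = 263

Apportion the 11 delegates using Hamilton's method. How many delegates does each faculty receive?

The standard divisor is 1078/11 = 98.
Standard quotas: North 2.633, South 2.582, East 3.102, West 2.684.
Lower quotas: North 2, South 2, East 3, West 2 (sum 9, leaving 2 seats).
Remainders in descending order: West 0.684, North 0.633, South 0.582, East 0.102.
The surplus seats go to West, North.

North 3; South 2; East 3; West 3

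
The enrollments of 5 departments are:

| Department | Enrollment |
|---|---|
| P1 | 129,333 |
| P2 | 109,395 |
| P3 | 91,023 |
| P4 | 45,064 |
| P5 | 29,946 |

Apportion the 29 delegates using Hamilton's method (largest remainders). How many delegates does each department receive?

Standard divisor: 404761 ÷ 29 ≈ 13957.276.
Standard quotas: P1 9.2663, P2 7.8378, P3 6.5215, P4 3.2287, P5 2.1455.
Lower quotas: P1 9, P2 7, P3 6, P4 3, P5 2 (sum 27, leaving 2 seats).
Remainders in descending order: P2 0.8378, P3 0.5215, P1 0.2663, P4 0.2287, P5 0.1455.
Largest remainders: P2, P3 receive the extra seats.

P1: 9; P2: 8; P3: 7; P4: 3; P5: 2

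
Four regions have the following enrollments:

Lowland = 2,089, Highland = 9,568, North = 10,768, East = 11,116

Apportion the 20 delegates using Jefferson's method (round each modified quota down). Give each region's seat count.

Lowland 1, Highland 6, North 6, East 7

Standard divisor 33541/20 ≈ 1677.05; standard quotas: Lowland 1.246, Highland 5.705, North 6.421, East 6.628.
Rounding down gives 1, 5, 6, 6 = 18 seats, so the divisor must be adjusted.
With modified divisor 1560: modified quotas Lowland 1.339, Highland 6.133, North 6.903, East 7.126.
Rounding down: Lowland 1, Highland 6, North 6, East 7 (total 20).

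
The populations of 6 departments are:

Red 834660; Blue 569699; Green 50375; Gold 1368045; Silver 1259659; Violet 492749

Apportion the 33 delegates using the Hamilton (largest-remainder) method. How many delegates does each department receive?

Red 6, Blue 4, Green 0, Gold 10, Silver 9, Violet 4

The standard divisor is 4575187/33 ≈ 138642.03.
Standard quotas: Red 6.0203, Blue 4.1091, Green 0.3633, Gold 9.8675, Silver 9.0857, Violet 3.5541.
Lower quotas: Red 6, Blue 4, Green 0, Gold 9, Silver 9, Violet 3 (sum 31, leaving 2 seats).
Remainders in descending order: Gold 0.8675, Violet 0.5541, Green 0.3633, Blue 0.1091, Silver 0.0857, Red 0.0203.
The surplus seats go to Gold, Violet.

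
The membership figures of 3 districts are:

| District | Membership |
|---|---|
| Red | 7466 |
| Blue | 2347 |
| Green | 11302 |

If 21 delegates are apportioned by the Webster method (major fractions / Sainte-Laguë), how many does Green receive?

11

Standard divisor 21115/21 ≈ 1005.476; standard quotas: Red 7.425, Blue 2.334, Green 11.240.
Rounding to the nearest integer gives 7, 2, 11 = 20 seats, so the divisor must be adjusted.
With modified divisor 990: modified quotas Red 7.541, Blue 2.371, Green 11.416.
Rounding to the nearest integer: Red 8, Blue 2, Green 11 (total 21).
Green receives 11.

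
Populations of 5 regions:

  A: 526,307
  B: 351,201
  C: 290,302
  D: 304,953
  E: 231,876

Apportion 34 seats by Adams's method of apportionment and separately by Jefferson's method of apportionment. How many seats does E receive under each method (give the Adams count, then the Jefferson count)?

5 and 4

Adams: A 10, B 7, C 6, D 6, E 5.
Jefferson: A 11, B 7, C 6, D 6, E 4.
E gets 5 under Adams and 4 under Jefferson.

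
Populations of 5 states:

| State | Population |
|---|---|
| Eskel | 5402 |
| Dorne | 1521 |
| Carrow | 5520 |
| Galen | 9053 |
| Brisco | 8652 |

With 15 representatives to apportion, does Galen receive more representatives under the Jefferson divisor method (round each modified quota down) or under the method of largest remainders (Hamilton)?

Jefferson

Jefferson: Eskel 3, Dorne 0, Carrow 3, Galen 5, Brisco 4.
Hamilton: Eskel 3, Dorne 1, Carrow 3, Galen 4, Brisco 4.
Galen gets 5 under Jefferson and 4 under Hamilton.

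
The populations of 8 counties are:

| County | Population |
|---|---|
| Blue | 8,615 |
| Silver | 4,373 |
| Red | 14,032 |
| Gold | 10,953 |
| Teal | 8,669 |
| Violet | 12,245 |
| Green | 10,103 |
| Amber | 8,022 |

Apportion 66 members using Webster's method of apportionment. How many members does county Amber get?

Standard divisor 77012/66 ≈ 1166.848; standard quotas: Blue 7.383, Silver 3.748, Red 12.026, Gold 9.387, Teal 7.429, Violet 10.494, Green 8.658, Amber 6.875.
Rounding to the nearest integer gives 7, 4, 12, 9, 7, 10, 9, 7 = 65 seats, so the divisor must be adjusted.
With modified divisor 1160: modified quotas Blue 7.427, Silver 3.770, Red 12.097, Gold 9.442, Teal 7.473, Violet 10.556, Green 8.709, Amber 6.916.
Rounding to the nearest integer: Blue 7, Silver 4, Red 12, Gold 9, Teal 7, Violet 11, Green 9, Amber 7 (total 66).
Amber receives 7.

7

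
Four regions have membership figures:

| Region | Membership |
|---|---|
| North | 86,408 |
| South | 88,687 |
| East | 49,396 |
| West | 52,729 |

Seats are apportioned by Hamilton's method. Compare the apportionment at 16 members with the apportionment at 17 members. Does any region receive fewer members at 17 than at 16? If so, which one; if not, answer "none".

none

At 16 seats: North 5, South 5, East 3, West 3.
At 17 seats: North 5, South 6, East 3, West 3.
No region's allocation decreased.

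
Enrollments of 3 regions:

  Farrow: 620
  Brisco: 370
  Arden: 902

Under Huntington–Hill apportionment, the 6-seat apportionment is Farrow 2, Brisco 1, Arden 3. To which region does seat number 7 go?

Brisco

Priority for the next seat is population ÷ (√(s·(s+1))).
Priorities: Farrow 253.114, Brisco 261.630, Arden 260.385.
Highest priority: Brisco.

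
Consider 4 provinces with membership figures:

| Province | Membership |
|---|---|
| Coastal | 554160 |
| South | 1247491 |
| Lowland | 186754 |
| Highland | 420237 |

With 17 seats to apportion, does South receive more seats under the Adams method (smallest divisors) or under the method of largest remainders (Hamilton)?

Hamilton

Adams: Coastal 4, South 8, Lowland 2, Highland 3.
Hamilton: Coastal 4, South 9, Lowland 1, Highland 3.
South gets 8 under Adams and 9 under Hamilton.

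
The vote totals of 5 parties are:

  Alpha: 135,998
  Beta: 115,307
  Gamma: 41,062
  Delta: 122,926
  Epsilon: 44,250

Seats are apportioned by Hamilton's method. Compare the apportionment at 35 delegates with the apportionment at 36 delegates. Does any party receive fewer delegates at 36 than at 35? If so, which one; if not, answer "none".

Epsilon

At 35 seats: Alpha 10, Beta 9, Gamma 3, Delta 9, Epsilon 4.
At 36 seats: Alpha 11, Beta 9, Gamma 3, Delta 10, Epsilon 3.
Epsilon drops from 4 to 3.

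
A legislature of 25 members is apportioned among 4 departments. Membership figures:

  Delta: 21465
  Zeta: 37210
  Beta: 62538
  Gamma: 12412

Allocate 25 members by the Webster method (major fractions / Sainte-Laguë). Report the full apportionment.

Standard divisor 133625/25 ≈ 5345; standard quotas: Delta 4.016, Zeta 6.962, Beta 11.700, Gamma 2.322.
Rounding to the nearest integer gives Delta 4, Zeta 7, Beta 12, Gamma 2 — total 25, matching the house size, so no adjustment is needed.

Delta: 4; Zeta: 7; Beta: 12; Gamma: 2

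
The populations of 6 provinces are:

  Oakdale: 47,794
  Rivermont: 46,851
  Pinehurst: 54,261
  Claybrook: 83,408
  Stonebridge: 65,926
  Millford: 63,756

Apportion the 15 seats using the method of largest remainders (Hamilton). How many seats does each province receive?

The standard divisor is 361996/15 ≈ 24133.067.
Standard quotas: Oakdale 1.9804, Rivermont 1.9414, Pinehurst 2.2484, Claybrook 3.4562, Stonebridge 2.7318, Millford 2.6419.
Lower quotas: Oakdale 1, Rivermont 1, Pinehurst 2, Claybrook 3, Stonebridge 2, Millford 2 (sum 11, leaving 4 seats).
Remainders in descending order: Oakdale 0.9804, Rivermont 0.9414, Stonebridge 0.7318, Millford 0.6419, Claybrook 0.4562, Pinehurst 0.2484.
The surplus seats go to Oakdale, Rivermont, Stonebridge, Millford.

Oakdale: 2, Rivermont: 2, Pinehurst: 2, Claybrook: 3, Stonebridge: 3, Millford: 3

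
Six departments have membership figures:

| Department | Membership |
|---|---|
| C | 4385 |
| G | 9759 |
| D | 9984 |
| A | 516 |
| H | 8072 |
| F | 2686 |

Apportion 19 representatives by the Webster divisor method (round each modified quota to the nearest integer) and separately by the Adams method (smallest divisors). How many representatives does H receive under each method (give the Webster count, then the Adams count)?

Webster: C 2, G 5, D 6, A 0, H 5, F 1.
Adams: C 2, G 5, D 5, A 1, H 4, F 2.
H gets 5 under Webster and 4 under Adams.

5 and 4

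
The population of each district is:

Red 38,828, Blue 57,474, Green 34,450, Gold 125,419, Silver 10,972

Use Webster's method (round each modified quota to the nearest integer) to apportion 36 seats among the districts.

Standard divisor 267143/36 ≈ 7420.639; standard quotas: Red 5.232, Blue 7.745, Green 4.642, Gold 16.901, Silver 1.479.
Rounding to the nearest integer gives Red 5, Blue 8, Green 5, Gold 17, Silver 1 — total 36, matching the house size, so no adjustment is needed.

Red 5, Blue 8, Green 5, Gold 17, Silver 1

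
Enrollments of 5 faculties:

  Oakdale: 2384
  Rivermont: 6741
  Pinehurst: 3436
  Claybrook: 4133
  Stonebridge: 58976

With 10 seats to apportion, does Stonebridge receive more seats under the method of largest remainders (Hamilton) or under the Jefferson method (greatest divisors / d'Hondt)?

Hamilton: Oakdale 0, Rivermont 1, Pinehurst 0, Claybrook 1, Stonebridge 8.
Jefferson: Oakdale 0, Rivermont 1, Pinehurst 0, Claybrook 0, Stonebridge 9.
Stonebridge gets 8 under Hamilton and 9 under Jefferson.

Jefferson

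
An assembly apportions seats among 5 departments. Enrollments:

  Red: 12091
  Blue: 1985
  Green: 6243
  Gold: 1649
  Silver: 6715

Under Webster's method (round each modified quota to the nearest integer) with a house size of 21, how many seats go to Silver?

5

Standard divisor 28683/21 ≈ 1365.857; standard quotas: Red 8.852, Blue 1.453, Green 4.571, Gold 1.207, Silver 4.916.
Rounding to the nearest integer gives Red 9, Blue 1, Green 5, Gold 1, Silver 5 — total 21, matching the house size, so no adjustment is needed.
Silver receives 5.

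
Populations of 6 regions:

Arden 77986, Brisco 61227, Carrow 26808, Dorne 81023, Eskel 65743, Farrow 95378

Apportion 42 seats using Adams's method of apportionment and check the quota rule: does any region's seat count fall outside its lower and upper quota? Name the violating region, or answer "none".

none

Standard quotas: Arden 8.025, Brisco 6.300, Carrow 2.759, Dorne 8.337, Eskel 6.765, Farrow 9.814.
Adams allocation: Arden 8, Brisco 6, Carrow 3, Dorne 8, Eskel 7, Farrow 10.
Every allocation lies between the lower and upper quota.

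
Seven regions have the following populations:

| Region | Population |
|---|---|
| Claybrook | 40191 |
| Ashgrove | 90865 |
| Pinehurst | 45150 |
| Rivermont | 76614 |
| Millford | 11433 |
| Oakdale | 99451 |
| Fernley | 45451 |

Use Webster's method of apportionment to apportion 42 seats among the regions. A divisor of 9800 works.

With modified divisor 9800: modified quotas Claybrook 4.101, Ashgrove 9.272, Pinehurst 4.607, Rivermont 7.818, Millford 1.167, Oakdale 10.148, Fernley 4.638.
Rounding to the nearest integer: Claybrook 4, Ashgrove 9, Pinehurst 5, Rivermont 8, Millford 1, Oakdale 10, Fernley 5 (total 42).

Claybrook 4; Ashgrove 9; Pinehurst 5; Rivermont 8; Millford 1; Oakdale 10; Fernley 5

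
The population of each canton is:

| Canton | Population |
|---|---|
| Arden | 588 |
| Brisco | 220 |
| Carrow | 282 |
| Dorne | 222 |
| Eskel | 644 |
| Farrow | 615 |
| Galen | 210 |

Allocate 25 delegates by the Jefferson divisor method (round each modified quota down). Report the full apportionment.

Standard divisor 2781/25 ≈ 111.24; standard quotas: Arden 5.286, Brisco 1.978, Carrow 2.535, Dorne 1.996, Eskel 5.789, Farrow 5.529, Galen 1.888.
Rounding down gives 5, 1, 2, 1, 5, 5, 1 = 20 seats, so the divisor must be adjusted.
With modified divisor 100: modified quotas Arden 5.880, Brisco 2.200, Carrow 2.820, Dorne 2.220, Eskel 6.440, Farrow 6.150, Galen 2.100.
Rounding down: Arden 5, Brisco 2, Carrow 2, Dorne 2, Eskel 6, Farrow 6, Galen 2 (total 25).

Arden 5, Brisco 2, Carrow 2, Dorne 2, Eskel 6, Farrow 6, Galen 2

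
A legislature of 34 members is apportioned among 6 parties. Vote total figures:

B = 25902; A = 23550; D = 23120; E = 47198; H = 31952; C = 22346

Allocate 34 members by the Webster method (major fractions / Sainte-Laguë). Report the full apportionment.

B=5; A=5; D=5; E=9; H=6; C=4

Standard divisor 174068/34 ≈ 5119.647; standard quotas: B 5.059, A 4.600, D 4.516, E 9.219, H 6.241, C 4.365.
Rounding to the nearest integer gives B 5, A 5, D 5, E 9, H 6, C 4 — total 34, matching the house size, so no adjustment is needed.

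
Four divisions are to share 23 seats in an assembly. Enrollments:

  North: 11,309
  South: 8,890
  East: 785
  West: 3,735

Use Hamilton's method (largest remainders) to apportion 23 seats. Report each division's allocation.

Standard divisor: 24719 ÷ 23 ≈ 1074.739.
Standard quotas: North 10.5226, South 8.2718, East 0.7304, West 3.4753.
Lower quotas: North 10, South 8, East 0, West 3 (sum 21, leaving 2 seats).
Remainders in descending order: East 0.7304, North 0.5226, West 0.4753, South 0.2718.
The surplus seats go to East, North.

North 11, South 8, East 1, West 3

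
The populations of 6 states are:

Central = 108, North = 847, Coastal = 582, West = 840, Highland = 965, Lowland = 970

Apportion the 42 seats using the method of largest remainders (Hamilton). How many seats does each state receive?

Central=1, North=8, Coastal=6, West=8, Highland=9, Lowland=10

Standard divisor: 4312 ÷ 42 ≈ 102.667.
Standard quotas: Central 1.052, North 8.250, Coastal 5.669, West 8.182, Highland 9.399, Lowland 9.448.
Lower quotas: Central 1, North 8, Coastal 5, West 8, Highland 9, Lowland 9 (sum 40, leaving 2 seats).
Remainders in descending order: Coastal 0.669, Lowland 0.448, Highland 0.399, North 0.250, West 0.182, Central 0.052.
Largest remainders: Coastal, Lowland receive the extra seats.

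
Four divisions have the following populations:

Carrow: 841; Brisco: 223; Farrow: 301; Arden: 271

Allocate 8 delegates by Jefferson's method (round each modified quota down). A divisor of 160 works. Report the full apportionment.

Carrow=5; Brisco=1; Farrow=1; Arden=1

With modified divisor 160: modified quotas Carrow 5.256, Brisco 1.394, Farrow 1.881, Arden 1.694.
Rounding down: Carrow 5, Brisco 1, Farrow 1, Arden 1 (total 8).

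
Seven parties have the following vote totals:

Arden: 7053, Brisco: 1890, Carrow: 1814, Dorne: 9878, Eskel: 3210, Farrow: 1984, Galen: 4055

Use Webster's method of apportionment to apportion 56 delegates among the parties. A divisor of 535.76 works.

With modified divisor 535.76: modified quotas Arden 13.164, Brisco 3.528, Carrow 3.386, Dorne 18.437, Eskel 5.991, Farrow 3.703, Galen 7.569.
Rounding to the nearest integer: Arden 13, Brisco 4, Carrow 3, Dorne 18, Eskel 6, Farrow 4, Galen 8 (total 56).

Arden 13, Brisco 4, Carrow 3, Dorne 18, Eskel 6, Farrow 4, Galen 8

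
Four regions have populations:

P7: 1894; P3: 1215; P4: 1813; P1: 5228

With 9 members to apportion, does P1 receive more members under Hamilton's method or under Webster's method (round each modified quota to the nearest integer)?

Hamilton

Hamilton: P7 2, P3 1, P4 1, P1 5.
Webster: P7 2, P3 1, P4 2, P1 4.
P1 gets 5 under Hamilton and 4 under Webster.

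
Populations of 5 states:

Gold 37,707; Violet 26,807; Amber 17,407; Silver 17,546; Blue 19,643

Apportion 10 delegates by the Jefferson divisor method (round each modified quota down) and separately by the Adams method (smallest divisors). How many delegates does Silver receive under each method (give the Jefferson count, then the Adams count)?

1 and 2

Jefferson: Gold 4, Violet 2, Amber 1, Silver 1, Blue 2.
Adams: Gold 3, Violet 2, Amber 1, Silver 2, Blue 2.
Silver gets 1 under Jefferson and 2 under Adams.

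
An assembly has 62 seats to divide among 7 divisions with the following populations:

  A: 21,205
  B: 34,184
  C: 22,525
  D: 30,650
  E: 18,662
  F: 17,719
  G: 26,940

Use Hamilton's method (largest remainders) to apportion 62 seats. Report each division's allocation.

A: 8; B: 12; C: 8; D: 11; E: 7; F: 6; G: 10

The standard divisor is 171885/62 ≈ 2772.339.
Standard quotas: A 7.6488, B 12.3304, C 8.1249, D 11.0556, E 6.7315, F 6.3914, G 9.7174.
Lower quotas: A 7, B 12, C 8, D 11, E 6, F 6, G 9 (sum 59, leaving 3 seats).
Remainders in descending order: E 0.7315, G 0.7174, A 0.6488, F 0.3914, B 0.3304, C 0.1249, D 0.0556.
The surplus seats go to E, G, A.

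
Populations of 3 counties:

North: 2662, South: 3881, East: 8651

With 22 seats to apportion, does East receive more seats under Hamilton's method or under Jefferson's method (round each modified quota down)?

Jefferson

Hamilton: North 4, South 6, East 12.
Jefferson: North 4, South 5, East 13.
East gets 12 under Hamilton and 13 under Jefferson.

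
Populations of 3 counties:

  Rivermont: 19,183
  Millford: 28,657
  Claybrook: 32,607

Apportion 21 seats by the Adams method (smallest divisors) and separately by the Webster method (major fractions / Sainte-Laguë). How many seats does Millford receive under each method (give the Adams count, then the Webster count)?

Adams: Rivermont 5, Millford 8, Claybrook 8.
Webster: Rivermont 5, Millford 7, Claybrook 9.
Millford gets 8 under Adams and 7 under Webster.

8 and 7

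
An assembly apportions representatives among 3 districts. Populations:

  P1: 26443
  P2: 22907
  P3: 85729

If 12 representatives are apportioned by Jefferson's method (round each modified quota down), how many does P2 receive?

2

Standard divisor 135079/12 ≈ 11256.583; standard quotas: P1 2.349, P2 2.035, P3 7.616.
Rounding down gives 2, 2, 7 = 11 seats, so the divisor must be adjusted.
With modified divisor 10100: modified quotas P1 2.618, P2 2.268, P3 8.488.
Rounding down: P1 2, P2 2, P3 8 (total 12).
P2 receives 2.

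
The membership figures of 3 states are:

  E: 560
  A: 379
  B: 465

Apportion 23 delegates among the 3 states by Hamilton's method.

E=9, A=6, B=8

The standard divisor is 1404/23 ≈ 61.043.
Standard quotas: E 9.174, A 6.209, B 7.618.
Lower quotas: E 9, A 6, B 7 (sum 22, leaving 1 seat).
Remainders in descending order: B 0.618, A 0.209, E 0.174.
The surplus seat goes to B.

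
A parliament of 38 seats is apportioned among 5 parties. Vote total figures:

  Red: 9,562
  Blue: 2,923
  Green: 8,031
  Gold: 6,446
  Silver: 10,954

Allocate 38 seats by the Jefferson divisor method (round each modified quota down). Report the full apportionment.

Red 10; Blue 3; Green 8; Gold 6; Silver 11

Standard divisor 37916/38 ≈ 997.789; standard quotas: Red 9.583, Blue 2.929, Green 8.049, Gold 6.460, Silver 10.978.
Rounding down gives 9, 2, 8, 6, 10 = 35 seats, so the divisor must be adjusted.
With modified divisor 940: modified quotas Red 10.172, Blue 3.110, Green 8.544, Gold 6.857, Silver 11.653.
Rounding down: Red 10, Blue 3, Green 8, Gold 6, Silver 11 (total 38).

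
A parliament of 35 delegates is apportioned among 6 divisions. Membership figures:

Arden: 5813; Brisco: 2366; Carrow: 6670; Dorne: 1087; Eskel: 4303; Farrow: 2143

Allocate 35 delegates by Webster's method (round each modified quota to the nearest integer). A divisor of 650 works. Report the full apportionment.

Arden 9, Brisco 4, Carrow 10, Dorne 2, Eskel 7, Farrow 3

With modified divisor 650: modified quotas Arden 8.943, Brisco 3.640, Carrow 10.262, Dorne 1.672, Eskel 6.620, Farrow 3.297.
Rounding to the nearest integer: Arden 9, Brisco 4, Carrow 10, Dorne 2, Eskel 7, Farrow 3 (total 35).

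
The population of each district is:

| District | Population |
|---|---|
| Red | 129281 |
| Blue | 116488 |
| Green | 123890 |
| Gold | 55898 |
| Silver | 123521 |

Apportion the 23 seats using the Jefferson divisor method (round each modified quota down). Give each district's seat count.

Standard divisor 549078/23 ≈ 23872.957; standard quotas: Red 5.415, Blue 4.879, Green 5.190, Gold 2.341, Silver 5.174.
Rounding down gives 5, 4, 5, 2, 5 = 21 seats, so the divisor must be adjusted.
With modified divisor 21100: modified quotas Red 6.127, Blue 5.521, Green 5.872, Gold 2.649, Silver 5.854.
Rounding down: Red 6, Blue 5, Green 5, Gold 2, Silver 5 (total 23).

Red 6, Blue 5, Green 5, Gold 2, Silver 5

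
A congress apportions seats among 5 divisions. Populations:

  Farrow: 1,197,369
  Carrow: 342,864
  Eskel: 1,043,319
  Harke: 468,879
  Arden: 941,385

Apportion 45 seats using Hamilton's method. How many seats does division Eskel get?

12

The standard divisor is 3993816/45 ≈ 88751.467.
Standard quotas: Farrow 13.4913, Carrow 3.8632, Eskel 11.7555, Harke 5.2831, Arden 10.6070.
Lower quotas: Farrow 13, Carrow 3, Eskel 11, Harke 5, Arden 10 (sum 42, leaving 3 seats).
Remainders in descending order: Carrow 0.8632, Eskel 0.7555, Arden 0.6070, Farrow 0.4913, Harke 0.2831.
The surplus seats go to Carrow, Eskel, Arden.
Eskel receives 12.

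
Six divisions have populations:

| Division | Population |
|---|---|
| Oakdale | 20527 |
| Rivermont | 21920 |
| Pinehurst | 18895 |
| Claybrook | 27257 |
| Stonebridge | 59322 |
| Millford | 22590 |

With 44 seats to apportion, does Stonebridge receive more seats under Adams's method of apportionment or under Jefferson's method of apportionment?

Jefferson

Adams: Oakdale 5, Rivermont 6, Pinehurst 5, Claybrook 7, Stonebridge 15, Millford 6.
Jefferson: Oakdale 5, Rivermont 5, Pinehurst 5, Claybrook 7, Stonebridge 16, Millford 6.
Stonebridge gets 15 under Adams and 16 under Jefferson.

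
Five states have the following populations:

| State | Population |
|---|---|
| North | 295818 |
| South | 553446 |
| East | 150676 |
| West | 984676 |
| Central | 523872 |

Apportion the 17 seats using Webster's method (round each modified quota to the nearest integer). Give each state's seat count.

North=2, South=4, East=1, West=7, Central=3

Standard divisor 2508488/17 ≈ 147558.118; standard quotas: North 2.005, South 3.751, East 1.021, West 6.673, Central 3.550.
Rounding to the nearest integer gives 2, 4, 1, 7, 4 = 18 seats, so the divisor must be adjusted.
With modified divisor 150600: modified quotas North 1.964, South 3.675, East 1.001, West 6.538, Central 3.479.
Rounding to the nearest integer: North 2, South 4, East 1, West 7, Central 3 (total 17).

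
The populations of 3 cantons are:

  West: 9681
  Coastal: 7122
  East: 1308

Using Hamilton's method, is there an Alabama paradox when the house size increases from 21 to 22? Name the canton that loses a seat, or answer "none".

At 21 seats: West 11, Coastal 8, East 2.
At 22 seats: West 12, Coastal 9, East 1.
East drops from 2 to 1.

East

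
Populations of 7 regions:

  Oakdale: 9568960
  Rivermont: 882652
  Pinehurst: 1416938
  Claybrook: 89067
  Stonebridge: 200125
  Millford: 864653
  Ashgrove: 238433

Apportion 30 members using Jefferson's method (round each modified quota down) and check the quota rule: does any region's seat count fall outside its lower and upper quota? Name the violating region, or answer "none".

Standard quotas: Oakdale 21.648, Rivermont 1.997, Pinehurst 3.206, Claybrook 0.201, Stonebridge 0.453, Millford 1.956, Ashgrove 0.539.
Jefferson allocation: Oakdale 23, Rivermont 2, Pinehurst 3, Claybrook 0, Stonebridge 0, Millford 2, Ashgrove 0.
Oakdale has quota 21.648 (lower 21, upper 22) but receives 23 — outside the quota interval.

Oakdale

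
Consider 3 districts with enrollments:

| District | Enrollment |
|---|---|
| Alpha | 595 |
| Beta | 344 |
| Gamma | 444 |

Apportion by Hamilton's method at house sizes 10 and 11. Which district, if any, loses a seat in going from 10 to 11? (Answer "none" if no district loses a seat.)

At 10 seats: Alpha 4, Beta 3, Gamma 3.
At 11 seats: Alpha 5, Beta 3, Gamma 3.
No district's allocation decreased.

none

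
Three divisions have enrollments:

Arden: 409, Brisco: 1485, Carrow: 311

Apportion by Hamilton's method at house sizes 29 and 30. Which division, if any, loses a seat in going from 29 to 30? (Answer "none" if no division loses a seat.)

At 29 seats: Arden 5, Brisco 20, Carrow 4.
At 30 seats: Arden 6, Brisco 20, Carrow 4.
No division's allocation decreased.

none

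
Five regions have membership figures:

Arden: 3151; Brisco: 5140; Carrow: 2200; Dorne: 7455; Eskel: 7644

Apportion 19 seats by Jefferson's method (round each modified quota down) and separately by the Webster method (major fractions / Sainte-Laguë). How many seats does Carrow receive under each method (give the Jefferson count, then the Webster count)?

1 and 2

Jefferson: Arden 2, Brisco 4, Carrow 1, Dorne 6, Eskel 6.
Webster: Arden 2, Brisco 4, Carrow 2, Dorne 5, Eskel 6.
Carrow gets 1 under Jefferson and 2 under Webster.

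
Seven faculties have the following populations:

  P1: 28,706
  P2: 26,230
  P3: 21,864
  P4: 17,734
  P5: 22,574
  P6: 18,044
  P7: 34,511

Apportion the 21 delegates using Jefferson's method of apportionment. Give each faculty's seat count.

Standard divisor 169663/21 ≈ 8079.19; standard quotas: P1 3.553, P2 3.247, P3 2.706, P4 2.195, P5 2.794, P6 2.233, P7 4.272.
Rounding down gives 3, 3, 2, 2, 2, 2, 4 = 18 seats, so the divisor must be adjusted.
With modified divisor 7000: modified quotas P1 4.101, P2 3.747, P3 3.123, P4 2.533, P5 3.225, P6 2.578, P7 4.930.
Rounding down: P1 4, P2 3, P3 3, P4 2, P5 3, P6 2, P7 4 (total 21).

P1: 4, P2: 3, P3: 3, P4: 2, P5: 3, P6: 2, P7: 4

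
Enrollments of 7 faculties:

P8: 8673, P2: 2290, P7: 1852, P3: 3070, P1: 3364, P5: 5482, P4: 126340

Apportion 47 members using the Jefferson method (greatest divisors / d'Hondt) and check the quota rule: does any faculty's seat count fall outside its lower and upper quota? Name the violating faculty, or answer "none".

P4

Standard quotas: P8 2.698, P2 0.712, P7 0.576, P3 0.955, P1 1.047, P5 1.706, P4 39.306.
Jefferson allocation: P8 2, P2 0, P7 0, P3 1, P1 1, P5 1, P4 42.
P4 has quota 39.306 (lower 39, upper 40) but receives 42 — outside the quota interval.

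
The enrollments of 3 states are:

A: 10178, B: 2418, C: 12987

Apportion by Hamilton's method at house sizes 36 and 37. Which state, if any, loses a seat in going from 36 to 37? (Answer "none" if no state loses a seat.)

B

At 36 seats: A 14, B 4, C 18.
At 37 seats: A 15, B 3, C 19.
B drops from 4 to 3.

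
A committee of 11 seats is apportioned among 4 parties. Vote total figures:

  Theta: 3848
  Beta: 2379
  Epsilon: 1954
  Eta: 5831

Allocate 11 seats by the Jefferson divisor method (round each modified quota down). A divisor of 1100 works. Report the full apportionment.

With modified divisor 1100: modified quotas Theta 3.498, Beta 2.163, Epsilon 1.776, Eta 5.301.
Rounding down: Theta 3, Beta 2, Epsilon 1, Eta 5 (total 11).

Theta=3, Beta=2, Epsilon=1, Eta=5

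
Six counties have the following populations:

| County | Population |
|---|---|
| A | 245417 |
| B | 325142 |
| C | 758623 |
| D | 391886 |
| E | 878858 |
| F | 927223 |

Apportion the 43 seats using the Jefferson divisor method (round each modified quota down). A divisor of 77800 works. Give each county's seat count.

With modified divisor 77800: modified quotas A 3.154, B 4.179, C 9.751, D 5.037, E 11.296, F 11.918.
Rounding down: A 3, B 4, C 9, D 5, E 11, F 11 (total 43).

A: 3, B: 4, C: 9, D: 5, E: 11, F: 11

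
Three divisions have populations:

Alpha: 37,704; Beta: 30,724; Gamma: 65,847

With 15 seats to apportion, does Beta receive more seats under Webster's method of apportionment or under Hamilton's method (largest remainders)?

Webster: Alpha 4, Beta 3, Gamma 8.
Hamilton: Alpha 4, Beta 4, Gamma 7.
Beta gets 3 under Webster and 4 under Hamilton.

Hamilton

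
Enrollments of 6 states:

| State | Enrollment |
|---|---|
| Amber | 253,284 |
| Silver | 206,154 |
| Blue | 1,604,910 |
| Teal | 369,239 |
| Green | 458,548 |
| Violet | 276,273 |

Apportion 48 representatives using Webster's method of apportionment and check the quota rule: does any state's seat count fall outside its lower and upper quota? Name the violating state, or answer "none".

none

Standard quotas: Amber 3.837, Silver 3.123, Blue 24.314, Teal 5.594, Green 6.947, Violet 4.185.
Webster allocation: Amber 4, Silver 3, Blue 24, Teal 6, Green 7, Violet 4.
Every allocation lies between the lower and upper quota.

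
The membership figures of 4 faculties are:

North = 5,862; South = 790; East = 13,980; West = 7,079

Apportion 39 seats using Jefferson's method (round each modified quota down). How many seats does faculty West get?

Standard divisor 27711/39 ≈ 710.538; standard quotas: North 8.250, South 1.112, East 19.675, West 9.963.
Rounding down gives 8, 1, 19, 9 = 37 seats, so the divisor must be adjusted.
With modified divisor 680: modified quotas North 8.621, South 1.162, East 20.559, West 10.410.
Rounding down: North 8, South 1, East 20, West 10 (total 39).
West receives 10.

10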